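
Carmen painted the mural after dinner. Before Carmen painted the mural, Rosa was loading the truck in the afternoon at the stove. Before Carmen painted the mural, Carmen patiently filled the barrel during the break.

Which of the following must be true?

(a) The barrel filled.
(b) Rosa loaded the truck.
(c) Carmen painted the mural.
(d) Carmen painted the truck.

(a) Entailed — 'Carmen filled the barrel' is causative; it entails the inchoative 'the barrel filled'.
(b) Not entailed — 'was loading' is progressive on an accomplishment; it does not entail the completed 'loaded'.
(c) Entailed — the original entails any weakening of itself; this just drops 'after dinner'.
(d) Not entailed — Carmen painted the mural, not the truck; the truck belongs to the loading event.

(a), (c)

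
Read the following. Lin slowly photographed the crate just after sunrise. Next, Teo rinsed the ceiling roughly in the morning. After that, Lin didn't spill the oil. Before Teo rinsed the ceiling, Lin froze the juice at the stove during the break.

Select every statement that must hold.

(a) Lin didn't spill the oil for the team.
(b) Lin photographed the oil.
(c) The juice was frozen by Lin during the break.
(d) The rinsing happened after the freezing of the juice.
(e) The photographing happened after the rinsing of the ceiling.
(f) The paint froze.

(a) Entailed — under negation, adding a further restriction is entailed: if no such spilling event occurred, none occurred for the team either.
(b) Not entailed — Lin photographed the crate, not the oil; the oil belongs to the spilling event.
(c) Entailed — dropping 'at the stove' leaves a sub-description the original still satisfies.
(d) Entailed — the narrative places the freezing before the rinsing.
(e) Not entailed — the narrative places the photographing before the rinsing, not after.
(f) Not entailed — the juice is what froze, not the paint.

(a), (c), (d)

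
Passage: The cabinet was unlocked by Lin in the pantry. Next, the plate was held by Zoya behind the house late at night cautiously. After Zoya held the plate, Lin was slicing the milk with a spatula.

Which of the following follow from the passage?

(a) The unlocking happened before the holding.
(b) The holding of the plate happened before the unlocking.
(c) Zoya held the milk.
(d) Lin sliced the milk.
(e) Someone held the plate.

(a) Entailed — the narrative places the unlocking before the holding.
(b) Not entailed — the narrative places the unlocking before the holding, not after.
(c) Not entailed — Zoya held the plate, not the milk; the milk belongs to the slicing event.
(d) Not entailed — 'was slicing' is progressive on an accomplishment; it does not entail the completed 'sliced'.
(e) Entailed — dropping 'cautiously', 'late at night', 'behind the house' and generalizing the agent leaves a sub-description the original still satisfies.

(a), (e)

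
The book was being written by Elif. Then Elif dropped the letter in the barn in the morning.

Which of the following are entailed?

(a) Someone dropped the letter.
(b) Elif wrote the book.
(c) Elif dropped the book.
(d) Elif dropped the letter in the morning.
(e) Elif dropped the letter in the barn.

(a) Entailed — dropping 'in the barn', 'in the morning' and generalizing the agent leaves a sub-description the original still satisfies.
(b) Not entailed — 'was writing' is progressive on an accomplishment; it does not entail the completed 'wrote'.
(c) Not entailed — Elif dropped the letter, not the book; the book belongs to the writing event.
(d) Entailed — every conjunct here is already in the original dropping event.
(e) Entailed — dropping 'in the morning' leaves a sub-description the original still satisfies.

(a), (d), (e)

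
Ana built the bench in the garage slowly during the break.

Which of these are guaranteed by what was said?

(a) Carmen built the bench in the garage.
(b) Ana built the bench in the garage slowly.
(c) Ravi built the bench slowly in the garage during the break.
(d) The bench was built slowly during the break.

(b), (d)

(a) Not entailed — the passage has Ana building the bench, not Carmen.
(b) Entailed — the original entails any weakening of itself; this just drops 'during the break'.
(c) Not entailed — the passage has Ana building the bench, not Ravi.
(d) Entailed — this follows by dropping conjuncts from the building event's description.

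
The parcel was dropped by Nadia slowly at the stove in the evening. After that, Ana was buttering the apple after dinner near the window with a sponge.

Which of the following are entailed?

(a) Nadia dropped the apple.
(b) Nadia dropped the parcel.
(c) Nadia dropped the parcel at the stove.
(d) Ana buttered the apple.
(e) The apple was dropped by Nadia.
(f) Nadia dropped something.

(a) Not entailed — Nadia dropped the parcel, not the apple; the apple belongs to the buttering event.
(b) Entailed — this follows by dropping conjuncts from the dropping event's description.
(c) Entailed — every conjunct here is already in the original dropping event.
(d) Not entailed — 'was buttering' is progressive on an accomplishment; it does not entail the completed 'buttered'.
(e) Not entailed — Nadia dropped the parcel, not the apple; the apple belongs to the buttering event.
(f) Entailed — this follows by dropping conjuncts from the dropping event's description.

(b), (c), (f)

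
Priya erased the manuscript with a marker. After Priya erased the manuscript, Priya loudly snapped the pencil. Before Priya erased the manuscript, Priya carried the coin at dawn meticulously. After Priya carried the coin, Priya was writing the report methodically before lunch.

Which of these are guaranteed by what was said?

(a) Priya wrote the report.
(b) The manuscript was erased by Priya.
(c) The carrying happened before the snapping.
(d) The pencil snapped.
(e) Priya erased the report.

(b), (c), (d)

(a) Not entailed — 'was writing' is progressive on an accomplishment; it does not entail the completed 'wrote'.
(b) Entailed — the original entails any weakening of itself; this just drops 'with a marker'.
(c) Entailed — the narrative places the carrying before the snapping.
(d) Entailed — 'Priya snapped the pencil' is causative; it entails the inchoative 'the pencil snapped'.
(e) Not entailed — Priya erased the manuscript, not the report; the report belongs to the writing event.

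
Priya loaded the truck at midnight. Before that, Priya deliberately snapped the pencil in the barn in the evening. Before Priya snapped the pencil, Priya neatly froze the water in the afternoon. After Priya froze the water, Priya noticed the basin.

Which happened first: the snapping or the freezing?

The connectives place the freezing before the snapping.

the freezing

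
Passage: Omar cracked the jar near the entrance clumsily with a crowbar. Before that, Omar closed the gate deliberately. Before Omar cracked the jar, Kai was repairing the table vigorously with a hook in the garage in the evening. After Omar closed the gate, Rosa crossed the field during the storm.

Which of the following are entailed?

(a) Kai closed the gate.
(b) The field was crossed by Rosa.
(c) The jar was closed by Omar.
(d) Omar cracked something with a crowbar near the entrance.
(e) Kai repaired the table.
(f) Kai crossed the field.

(a) Not entailed — the passage has Omar closing the gate, not Kai.
(b) Entailed — this follows by dropping conjuncts from the crossing event's description.
(c) Not entailed — Omar closed the gate, not the jar; the jar belongs to the cracking event.
(d) Entailed — every conjunct here is already in the original cracking event.
(e) Not entailed — 'was repairing' is progressive on an accomplishment; it does not entail the completed 'repaired'.
(f) Not entailed — the passage has Rosa crossing the field, not Kai.

(b), (d)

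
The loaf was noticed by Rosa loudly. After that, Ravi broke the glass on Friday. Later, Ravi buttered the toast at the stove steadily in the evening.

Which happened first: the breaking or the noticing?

The connectives place the noticing before the breaking.

the noticing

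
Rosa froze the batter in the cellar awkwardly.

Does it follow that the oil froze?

no

Nothing is said about any oil; only the batter is affected.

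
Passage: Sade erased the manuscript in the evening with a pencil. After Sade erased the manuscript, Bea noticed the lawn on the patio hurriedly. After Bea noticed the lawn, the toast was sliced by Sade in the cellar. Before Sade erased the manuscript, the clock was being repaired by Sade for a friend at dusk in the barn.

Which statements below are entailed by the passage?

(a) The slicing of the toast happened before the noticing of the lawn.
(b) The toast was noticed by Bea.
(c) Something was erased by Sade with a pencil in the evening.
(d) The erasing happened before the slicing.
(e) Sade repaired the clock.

(c), (d)

(a) Not entailed — the narrative places the noticing before the slicing, not after.
(b) Not entailed — Bea noticed the lawn, not the toast; the toast belongs to the slicing event.
(c) Entailed — the original entails any weakening of itself; this just generalizes the patient.
(d) Entailed — the narrative places the erasing before the slicing.
(e) Not entailed — 'was repairing' is progressive on an accomplishment; it does not entail the completed 'repaired'.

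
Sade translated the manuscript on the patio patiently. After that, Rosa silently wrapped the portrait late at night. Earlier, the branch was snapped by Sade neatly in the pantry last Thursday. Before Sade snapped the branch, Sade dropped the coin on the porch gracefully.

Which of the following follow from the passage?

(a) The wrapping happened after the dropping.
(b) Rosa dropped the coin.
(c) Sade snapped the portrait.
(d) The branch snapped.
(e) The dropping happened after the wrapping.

(a) Entailed — the narrative places the dropping before the wrapping.
(b) Not entailed — the passage has Sade dropping the coin, not Rosa.
(c) Not entailed — Sade snapped the branch, not the portrait; the portrait belongs to the wrapping event.
(d) Entailed — 'Sade snapped the branch' is causative; it entails the inchoative 'the branch snapped'.
(e) Not entailed — the narrative places the dropping before the wrapping, not after.

(a), (d)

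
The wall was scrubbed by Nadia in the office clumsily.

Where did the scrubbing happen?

'in the office' marks the location of the scrubbing event.

in the office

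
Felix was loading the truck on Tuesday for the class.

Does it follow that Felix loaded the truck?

'was loading' is progressive; for an accomplishment like 'load the truck', it doesn't entail completion.

no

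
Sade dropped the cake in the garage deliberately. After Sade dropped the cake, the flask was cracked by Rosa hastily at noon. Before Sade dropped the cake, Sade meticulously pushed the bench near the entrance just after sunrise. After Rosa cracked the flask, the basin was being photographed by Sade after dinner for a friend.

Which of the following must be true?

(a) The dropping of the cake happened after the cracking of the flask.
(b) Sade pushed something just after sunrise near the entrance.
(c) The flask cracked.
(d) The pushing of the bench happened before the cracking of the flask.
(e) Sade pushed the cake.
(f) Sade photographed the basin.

(b), (c), (d)

(a) Not entailed — the narrative places the dropping before the cracking, not after.
(b) Entailed — dropping 'meticulously' and generalizing the patient leaves a sub-description the original still satisfies.
(c) Entailed — 'Rosa cracked the flask' is causative; it entails the inchoative 'the flask cracked'.
(d) Entailed — the narrative places the pushing before the cracking.
(e) Not entailed — Sade pushed the bench, not the cake; the cake belongs to the dropping event.
(f) Not entailed — 'was photographing' is progressive on an accomplishment; it does not entail the completed 'photographed'.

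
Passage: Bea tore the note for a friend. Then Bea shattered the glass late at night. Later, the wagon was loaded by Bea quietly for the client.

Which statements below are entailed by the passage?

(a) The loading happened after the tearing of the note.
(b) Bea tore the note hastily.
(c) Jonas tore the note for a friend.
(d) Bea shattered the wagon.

(a) Entailed — the narrative places the tearing before the loading.
(b) Not entailed — 'hastily' adds information not in the original event.
(c) Not entailed — the passage has Bea tearing the note, not Jonas.
(d) Not entailed — Bea shattered the glass, not the wagon; the wagon belongs to the loading event.

(a)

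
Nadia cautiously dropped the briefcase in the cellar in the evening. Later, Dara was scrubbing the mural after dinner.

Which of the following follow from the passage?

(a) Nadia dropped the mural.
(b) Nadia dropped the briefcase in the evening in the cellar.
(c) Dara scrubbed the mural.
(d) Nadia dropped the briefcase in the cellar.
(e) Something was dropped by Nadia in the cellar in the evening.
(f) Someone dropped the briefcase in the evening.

(a) Not entailed — Nadia dropped the briefcase, not the mural; the mural belongs to the scrubbing event.
(b) Entailed — every conjunct here is already in the original dropping event.
(c) Entailed — 'scrub' is an activity; 'was scrubbing' entails that some scrubbing happened, so 'scrubbed' holds.
(d) Entailed — this follows by dropping conjuncts from the dropping event's description.
(e) Entailed — dropping 'cautiously' and generalizing the patient leaves a sub-description the original still satisfies.
(f) Entailed — dropping 'cautiously', 'in the cellar' and generalizing the agent leaves a sub-description the original still satisfies.

(b), (c), (d), (e), (f)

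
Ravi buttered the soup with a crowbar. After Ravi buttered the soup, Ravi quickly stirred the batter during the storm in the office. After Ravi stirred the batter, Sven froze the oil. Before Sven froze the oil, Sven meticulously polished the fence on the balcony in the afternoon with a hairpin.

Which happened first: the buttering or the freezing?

the buttering

The connectives place the buttering before the freezing.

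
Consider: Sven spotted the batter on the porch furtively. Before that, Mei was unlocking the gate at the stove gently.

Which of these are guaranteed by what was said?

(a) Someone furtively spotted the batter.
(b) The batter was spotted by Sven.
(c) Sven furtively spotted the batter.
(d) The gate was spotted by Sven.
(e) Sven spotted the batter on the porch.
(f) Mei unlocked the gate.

(a), (b), (c), (e)

(a) Entailed — this follows by dropping conjuncts from the spotting event's description.
(b) Entailed — the original entails any weakening of itself; this just drops 'furtively', 'on the porch'.
(c) Entailed — dropping 'on the porch' leaves a sub-description the original still satisfies.
(d) Not entailed — Sven spotted the batter, not the gate; the gate belongs to the unlocking event.
(e) Entailed — dropping 'furtively' leaves a sub-description the original still satisfies.
(f) Not entailed — 'was unlocking' is progressive on an accomplishment; it does not entail the completed 'unlocked'.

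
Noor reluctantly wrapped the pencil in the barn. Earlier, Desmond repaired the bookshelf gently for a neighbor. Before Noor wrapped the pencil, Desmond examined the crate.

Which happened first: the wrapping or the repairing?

The connectives place the repairing before the wrapping.

the repairing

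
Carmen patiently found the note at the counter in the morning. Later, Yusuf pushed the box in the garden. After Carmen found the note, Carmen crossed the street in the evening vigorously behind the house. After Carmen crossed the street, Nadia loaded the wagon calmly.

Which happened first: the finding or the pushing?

the finding

The connectives place the finding before the pushing.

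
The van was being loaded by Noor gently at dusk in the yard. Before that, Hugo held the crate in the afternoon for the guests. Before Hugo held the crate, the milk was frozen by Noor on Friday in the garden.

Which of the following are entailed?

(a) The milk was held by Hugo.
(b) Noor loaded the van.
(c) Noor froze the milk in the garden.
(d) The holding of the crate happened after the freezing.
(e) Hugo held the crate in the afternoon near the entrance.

(c), (d)

(a) Not entailed — Hugo held the crate, not the milk; the milk belongs to the freezing event.
(b) Not entailed — 'was loading' is progressive on an accomplishment; it does not entail the completed 'loaded'.
(c) Entailed — the original entails any weakening of itself; this just drops 'on Friday'.
(d) Entailed — the narrative places the freezing before the holding.
(e) Not entailed — 'near the entrance' adds information not in the original event.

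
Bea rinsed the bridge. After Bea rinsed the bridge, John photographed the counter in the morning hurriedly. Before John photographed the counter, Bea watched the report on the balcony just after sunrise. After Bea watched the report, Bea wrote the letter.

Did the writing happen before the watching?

The narrative orders the watching before the writing.

no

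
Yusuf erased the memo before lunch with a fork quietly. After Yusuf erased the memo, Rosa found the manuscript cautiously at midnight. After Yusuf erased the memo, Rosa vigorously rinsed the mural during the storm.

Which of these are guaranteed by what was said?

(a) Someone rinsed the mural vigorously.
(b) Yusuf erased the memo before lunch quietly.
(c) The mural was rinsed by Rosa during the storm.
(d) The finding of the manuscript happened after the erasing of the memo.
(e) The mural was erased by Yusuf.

(a), (b), (c), (d)

(a) Entailed — the original entails any weakening of itself; this just drops 'during the storm' and generalizes the agent.
(b) Entailed — dropping 'with a fork' leaves a sub-description the original still satisfies.
(c) Entailed — every conjunct here is already in the original rinsing event.
(d) Entailed — the narrative places the erasing before the finding.
(e) Not entailed — Yusuf erased the memo, not the mural; the mural belongs to the rinsing event.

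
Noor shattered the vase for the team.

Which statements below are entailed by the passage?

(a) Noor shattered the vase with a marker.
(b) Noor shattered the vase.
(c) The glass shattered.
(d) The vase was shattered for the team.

(a) Not entailed — 'with a marker' adds information not in the original event.
(b) Entailed — this follows by dropping conjuncts from the shattering event's description.
(c) Not entailed — the vase is what shattered, not the glass.
(d) Entailed — this follows by dropping conjuncts from the shattering event's description.

(b), (d)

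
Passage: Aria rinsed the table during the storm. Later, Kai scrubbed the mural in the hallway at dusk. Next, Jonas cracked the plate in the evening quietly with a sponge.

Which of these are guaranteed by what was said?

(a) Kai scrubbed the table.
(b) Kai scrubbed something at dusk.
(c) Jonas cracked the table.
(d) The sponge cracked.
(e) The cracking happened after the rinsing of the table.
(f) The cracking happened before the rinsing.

(a) Not entailed — Kai scrubbed the mural, not the table; the table belongs to the rinsing event.
(b) Entailed — this follows by dropping conjuncts from the scrubbing event's description.
(c) Not entailed — Jonas cracked the plate, not the table; the table belongs to the rinsing event.
(d) Not entailed — the plate is what cracked, not the sponge.
(e) Entailed — the narrative places the rinsing before the cracking.
(f) Not entailed — the narrative places the rinsing before the cracking, not after.

(b), (e)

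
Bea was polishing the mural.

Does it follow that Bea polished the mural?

'polish' is atelic; if Bea was polishing the mural, then Bea polished the mural (for some time).

yes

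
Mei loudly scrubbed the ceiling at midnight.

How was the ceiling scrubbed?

loudly

'loudly' marks the manner of the scrubbing event.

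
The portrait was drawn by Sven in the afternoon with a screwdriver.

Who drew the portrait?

'Sven' marks the agent of the drawing event.

Sven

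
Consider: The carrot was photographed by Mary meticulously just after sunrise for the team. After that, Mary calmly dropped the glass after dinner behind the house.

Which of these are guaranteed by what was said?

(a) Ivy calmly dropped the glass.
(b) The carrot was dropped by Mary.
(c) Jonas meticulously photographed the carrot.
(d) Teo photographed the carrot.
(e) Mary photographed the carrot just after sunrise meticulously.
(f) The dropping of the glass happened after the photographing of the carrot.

(e), (f)

(a) Not entailed — the passage has Mary dropping the glass, not Ivy.
(b) Not entailed — Mary dropped the glass, not the carrot; the carrot belongs to the photographing event.
(c) Not entailed — the passage has Mary photographing the carrot, not Jonas.
(d) Not entailed — the passage has Mary photographing the carrot, not Teo.
(e) Entailed — every conjunct here is already in the original photographing event.
(f) Entailed — the narrative places the photographing before the dropping.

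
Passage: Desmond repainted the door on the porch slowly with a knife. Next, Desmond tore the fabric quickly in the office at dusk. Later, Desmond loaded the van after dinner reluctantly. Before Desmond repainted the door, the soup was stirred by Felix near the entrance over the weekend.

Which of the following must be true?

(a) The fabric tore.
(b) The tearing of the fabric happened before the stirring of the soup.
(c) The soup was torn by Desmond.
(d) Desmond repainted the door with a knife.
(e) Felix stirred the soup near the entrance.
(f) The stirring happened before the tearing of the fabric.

(a), (d), (e), (f)

(a) Entailed — 'Desmond tore the fabric' is causative; it entails the inchoative 'the fabric tore'.
(b) Not entailed — the narrative places the stirring before the tearing, not after.
(c) Not entailed — Desmond tore the fabric, not the soup; the soup belongs to the stirring event.
(d) Entailed — this follows by dropping conjuncts from the repainting event's description.
(e) Entailed — this follows by dropping conjuncts from the stirring event's description.
(f) Entailed — the narrative places the stirring before the tearing.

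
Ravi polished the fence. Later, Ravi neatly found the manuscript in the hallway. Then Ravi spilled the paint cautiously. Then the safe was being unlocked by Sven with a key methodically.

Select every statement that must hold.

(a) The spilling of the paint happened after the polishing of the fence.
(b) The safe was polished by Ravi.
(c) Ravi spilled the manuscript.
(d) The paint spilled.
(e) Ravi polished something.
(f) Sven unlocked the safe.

(a), (d), (e)

(a) Entailed — the narrative places the polishing before the spilling.
(b) Not entailed — Ravi polished the fence, not the safe; the safe belongs to the unlocking event.
(c) Not entailed — Ravi spilled the paint, not the manuscript; the manuscript belongs to the finding event.
(d) Entailed — 'Ravi spilled the paint' is causative; it entails the inchoative 'the paint spilled'.
(e) Entailed — the original entails any weakening of itself; this just generalizes the patient.
(f) Not entailed — 'was unlocking' is progressive on an accomplishment; it does not entail the completed 'unlocked'.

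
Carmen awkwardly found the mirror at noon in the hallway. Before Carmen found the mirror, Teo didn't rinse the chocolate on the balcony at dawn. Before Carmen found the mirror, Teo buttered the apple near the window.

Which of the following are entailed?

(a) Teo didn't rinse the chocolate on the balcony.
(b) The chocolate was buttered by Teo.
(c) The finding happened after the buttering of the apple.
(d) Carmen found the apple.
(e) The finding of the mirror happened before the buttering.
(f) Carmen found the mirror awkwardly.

(a) Not entailed — dropping 'at dawn' under negation is not valid — the original leaves open that Teo rinsed the chocolate some other way.
(b) Not entailed — Teo buttered the apple, not the chocolate; the chocolate belongs to the rinsing event.
(c) Entailed — the narrative places the buttering before the finding.
(d) Not entailed — Carmen found the mirror, not the apple; the apple belongs to the buttering event.
(e) Not entailed — the narrative places the buttering before the finding, not after.
(f) Entailed — the original entails any weakening of itself; this just drops 'in the hallway', 'at noon'.

(c), (f)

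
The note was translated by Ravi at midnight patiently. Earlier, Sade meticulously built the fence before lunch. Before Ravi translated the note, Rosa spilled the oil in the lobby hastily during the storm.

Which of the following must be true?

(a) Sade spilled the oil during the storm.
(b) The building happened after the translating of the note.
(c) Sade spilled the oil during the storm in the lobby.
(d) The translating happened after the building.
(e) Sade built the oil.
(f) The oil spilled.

(d), (f)

(a) Not entailed — the passage has Rosa spilling the oil, not Sade.
(b) Not entailed — the narrative places the building before the translating, not after.
(c) Not entailed — the passage has Rosa spilling the oil, not Sade.
(d) Entailed — the narrative places the building before the translating.
(e) Not entailed — Sade built the fence, not the oil; the oil belongs to the spilling event.
(f) Entailed — 'Rosa spilled the oil' is causative; it entails the inchoative 'the oil spilled'.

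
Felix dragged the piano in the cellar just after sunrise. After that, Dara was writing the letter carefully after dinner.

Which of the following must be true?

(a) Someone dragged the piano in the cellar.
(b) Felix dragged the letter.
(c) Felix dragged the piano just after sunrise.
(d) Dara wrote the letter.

(a), (c)

(a) Entailed — dropping 'just after sunrise' and generalizing the agent leaves a sub-description the original still satisfies.
(b) Not entailed — Felix dragged the piano, not the letter; the letter belongs to the writing event.
(c) Entailed — every conjunct here is already in the original dragging event.
(d) Not entailed — 'was writing' is progressive on an accomplishment; it does not entail the completed 'wrote'.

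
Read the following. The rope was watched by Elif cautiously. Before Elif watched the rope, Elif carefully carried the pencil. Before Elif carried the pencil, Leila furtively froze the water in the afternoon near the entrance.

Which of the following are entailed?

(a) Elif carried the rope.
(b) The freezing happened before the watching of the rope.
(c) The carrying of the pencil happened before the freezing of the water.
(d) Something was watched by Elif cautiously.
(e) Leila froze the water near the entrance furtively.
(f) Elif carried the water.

(b), (d), (e)

(a) Not entailed — Elif carried the pencil, not the rope; the rope belongs to the watching event.
(b) Entailed — the narrative places the freezing before the watching.
(c) Not entailed — the narrative places the freezing before the carrying, not after.
(d) Entailed — generalizing the patient leaves a sub-description the original still satisfies.
(e) Entailed — dropping 'in the afternoon' leaves a sub-description the original still satisfies.
(f) Not entailed — Elif carried the pencil, not the water; the water belongs to the freezing event.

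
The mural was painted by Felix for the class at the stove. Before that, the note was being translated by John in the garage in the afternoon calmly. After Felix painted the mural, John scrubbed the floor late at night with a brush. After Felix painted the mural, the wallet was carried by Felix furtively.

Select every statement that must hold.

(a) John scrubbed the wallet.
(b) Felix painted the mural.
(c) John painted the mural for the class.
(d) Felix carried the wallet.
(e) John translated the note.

(b), (d)

(a) Not entailed — John scrubbed the floor, not the wallet; the wallet belongs to the carrying event.
(b) Entailed — this follows by dropping conjuncts from the painting event's description.
(c) Not entailed — the passage has Felix painting the mural, not John.
(d) Entailed — dropping 'furtively' leaves a sub-description the original still satisfies.
(e) Not entailed — 'was translating' is progressive on an accomplishment; it does not entail the completed 'translated'.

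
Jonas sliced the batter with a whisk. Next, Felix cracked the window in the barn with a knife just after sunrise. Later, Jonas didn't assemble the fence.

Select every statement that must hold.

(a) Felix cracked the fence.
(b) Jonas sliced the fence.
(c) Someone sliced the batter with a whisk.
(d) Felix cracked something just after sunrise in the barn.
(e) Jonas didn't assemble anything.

(c), (d)

(a) Not entailed — Felix cracked the window, not the fence; the fence belongs to the assembling event.
(b) Not entailed — Jonas sliced the batter, not the fence; the fence belongs to the assembling event.
(c) Entailed — every conjunct here is already in the original slicing event.
(d) Entailed — dropping 'with a knife' and generalizing the patient leaves a sub-description the original still satisfies.
(e) Not entailed — the original only denies this specific event; Jonas may have assembled something else.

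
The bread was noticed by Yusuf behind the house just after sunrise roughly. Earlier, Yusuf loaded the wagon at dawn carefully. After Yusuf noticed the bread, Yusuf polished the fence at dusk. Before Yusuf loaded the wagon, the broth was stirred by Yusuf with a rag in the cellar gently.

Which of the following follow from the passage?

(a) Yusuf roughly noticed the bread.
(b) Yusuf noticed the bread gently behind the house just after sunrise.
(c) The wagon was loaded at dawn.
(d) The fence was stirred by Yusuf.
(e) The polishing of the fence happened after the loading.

(a) Entailed — dropping 'just after sunrise', 'behind the house' leaves a sub-description the original still satisfies.
(b) Not entailed — 'gently' adds a manner not in (and inconsistent with) the original.
(c) Entailed — dropping 'carefully' and generalizing the agent leaves a sub-description the original still satisfies.
(d) Not entailed — Yusuf stirred the broth, not the fence; the fence belongs to the polishing event.
(e) Entailed — the narrative places the loading before the polishing.

(a), (c), (e)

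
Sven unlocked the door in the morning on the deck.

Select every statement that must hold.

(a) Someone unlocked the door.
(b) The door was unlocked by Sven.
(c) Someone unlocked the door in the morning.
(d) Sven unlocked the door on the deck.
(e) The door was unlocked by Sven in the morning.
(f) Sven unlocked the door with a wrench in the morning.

(a) Entailed — this follows by dropping conjuncts from the unlocking event's description.
(b) Entailed — the original entails any weakening of itself; this just drops 'on the deck', 'in the morning'.
(c) Entailed — dropping 'on the deck' and generalizing the agent leaves a sub-description the original still satisfies.
(d) Entailed — this follows by dropping conjuncts from the unlocking event's description.
(e) Entailed — every conjunct here is already in the original unlocking event.
(f) Not entailed — 'with a wrench' adds information not in the original event.

(a), (b), (c), (d), (e)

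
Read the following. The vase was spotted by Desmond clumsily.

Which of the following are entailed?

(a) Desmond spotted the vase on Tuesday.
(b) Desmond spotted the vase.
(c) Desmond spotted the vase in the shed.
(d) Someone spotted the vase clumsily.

(a) Not entailed — 'on Tuesday' adds information not in the original event.
(b) Entailed — the original entails any weakening of itself; this just drops 'clumsily'.
(c) Not entailed — 'in the shed' adds information not in the original event.
(d) Entailed — this follows by dropping conjuncts from the spotting event's description.

(b), (d)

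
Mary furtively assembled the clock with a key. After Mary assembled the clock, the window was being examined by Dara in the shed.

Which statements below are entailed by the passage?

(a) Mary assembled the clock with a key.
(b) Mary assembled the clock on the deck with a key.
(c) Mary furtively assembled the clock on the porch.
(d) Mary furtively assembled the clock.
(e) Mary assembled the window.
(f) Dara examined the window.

(a) Entailed — every conjunct here is already in the original assembling event.
(b) Not entailed — 'on the deck' adds information not in the original event.
(c) Not entailed — 'on the porch' adds information not in the original event.
(d) Entailed — this follows by dropping conjuncts from the assembling event's description.
(e) Not entailed — Mary assembled the clock, not the window; the window belongs to the examining event.
(f) Entailed — 'examine' is an activity; 'was examining' entails that some examining happened, so 'examined' holds.

(a), (d), (f)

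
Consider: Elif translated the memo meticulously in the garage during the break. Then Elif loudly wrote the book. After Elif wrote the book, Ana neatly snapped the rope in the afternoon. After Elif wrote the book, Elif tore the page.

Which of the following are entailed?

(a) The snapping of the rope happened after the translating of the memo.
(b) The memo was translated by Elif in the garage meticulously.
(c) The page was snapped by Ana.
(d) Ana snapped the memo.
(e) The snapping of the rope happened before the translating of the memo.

(a) Entailed — the narrative places the translating before the snapping.
(b) Entailed — every conjunct here is already in the original translating event.
(c) Not entailed — Ana snapped the rope, not the page; the page belongs to the tearing event.
(d) Not entailed — Ana snapped the rope, not the memo; the memo belongs to the translating event.
(e) Not entailed — the narrative places the translating before the snapping, not after.

(a), (b)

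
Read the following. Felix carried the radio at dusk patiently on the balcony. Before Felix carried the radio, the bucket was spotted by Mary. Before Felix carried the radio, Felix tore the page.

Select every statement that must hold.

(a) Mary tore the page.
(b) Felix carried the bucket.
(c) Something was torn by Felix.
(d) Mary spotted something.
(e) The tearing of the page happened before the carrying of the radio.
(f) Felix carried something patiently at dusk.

(c), (d), (e), (f)

(a) Not entailed — the passage has Felix tearing the page, not Mary.
(b) Not entailed — Felix carried the radio, not the bucket; the bucket belongs to the spotting event.
(c) Entailed — the original entails any weakening of itself; this just generalizes the patient.
(d) Entailed — this follows by dropping conjuncts from the spotting event's description.
(e) Entailed — the narrative places the tearing before the carrying.
(f) Entailed — every conjunct here is already in the original carrying event.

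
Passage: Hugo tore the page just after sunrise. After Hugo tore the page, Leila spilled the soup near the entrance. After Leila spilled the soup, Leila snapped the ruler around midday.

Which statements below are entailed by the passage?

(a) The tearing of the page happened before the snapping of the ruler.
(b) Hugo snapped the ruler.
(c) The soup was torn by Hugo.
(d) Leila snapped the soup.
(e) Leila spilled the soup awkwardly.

(a)

(a) Entailed — the narrative places the tearing before the snapping.
(b) Not entailed — the passage has Leila snapping the ruler, not Hugo.
(c) Not entailed — Hugo tore the page, not the soup; the soup belongs to the spilling event.
(d) Not entailed — Leila snapped the ruler, not the soup; the soup belongs to the spilling event.
(e) Not entailed — 'awkwardly' adds information not in the original event.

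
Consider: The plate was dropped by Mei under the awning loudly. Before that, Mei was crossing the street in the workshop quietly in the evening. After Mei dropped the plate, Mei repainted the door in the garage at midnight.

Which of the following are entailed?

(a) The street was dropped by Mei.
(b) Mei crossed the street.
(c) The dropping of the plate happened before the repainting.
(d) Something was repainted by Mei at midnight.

(c), (d)

(a) Not entailed — Mei dropped the plate, not the street; the street belongs to the crossing event.
(b) Not entailed — 'was crossing' is progressive on an accomplishment; it does not entail the completed 'crossed'.
(c) Entailed — the narrative places the dropping before the repainting.
(d) Entailed — this follows by dropping conjuncts from the repainting event's description.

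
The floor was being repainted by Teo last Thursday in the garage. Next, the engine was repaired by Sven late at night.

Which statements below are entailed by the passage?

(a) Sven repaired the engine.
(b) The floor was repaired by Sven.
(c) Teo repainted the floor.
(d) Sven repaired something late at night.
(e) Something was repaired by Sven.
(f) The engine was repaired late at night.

(a) Entailed — the original entails any weakening of itself; this just drops 'late at night'.
(b) Not entailed — Sven repaired the engine, not the floor; the floor belongs to the repainting event.
(c) Not entailed — 'was repainting' is progressive on an accomplishment; it does not entail the completed 'repainted'.
(d) Entailed — generalizing the patient leaves a sub-description the original still satisfies.
(e) Entailed — every conjunct here is already in the original repairing event.
(f) Entailed — this follows by dropping conjuncts from the repairing event's description.

(a), (d), (e), (f)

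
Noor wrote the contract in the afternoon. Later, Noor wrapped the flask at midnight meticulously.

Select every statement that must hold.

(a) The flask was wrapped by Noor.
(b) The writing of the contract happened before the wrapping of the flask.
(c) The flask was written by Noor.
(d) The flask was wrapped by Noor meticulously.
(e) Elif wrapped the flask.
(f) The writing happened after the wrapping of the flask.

(a) Entailed — dropping 'at midnight', 'meticulously' leaves a sub-description the original still satisfies.
(b) Entailed — the narrative places the writing before the wrapping.
(c) Not entailed — Noor wrote the contract, not the flask; the flask belongs to the wrapping event.
(d) Entailed — dropping 'at midnight' leaves a sub-description the original still satisfies.
(e) Not entailed — the passage has Noor wrapping the flask, not Elif.
(f) Not entailed — the narrative places the writing before the wrapping, not after.

(a), (b), (d)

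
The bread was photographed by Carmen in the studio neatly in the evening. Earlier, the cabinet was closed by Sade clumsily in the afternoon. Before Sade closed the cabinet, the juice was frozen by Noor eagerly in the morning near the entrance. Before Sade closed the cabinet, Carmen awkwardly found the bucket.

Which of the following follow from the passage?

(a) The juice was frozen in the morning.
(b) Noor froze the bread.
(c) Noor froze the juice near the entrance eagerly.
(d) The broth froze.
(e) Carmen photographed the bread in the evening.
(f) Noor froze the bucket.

(a), (c), (e)

(a) Entailed — this follows by dropping conjuncts from the freezing event's description.
(b) Not entailed — Noor froze the juice, not the bread; the bread belongs to the photographing event.
(c) Entailed — the original entails any weakening of itself; this just drops 'in the morning'.
(d) Not entailed — the juice is what froze, not the broth.
(e) Entailed — dropping 'in the studio', 'neatly' leaves a sub-description the original still satisfies.
(f) Not entailed — Noor froze the juice, not the bucket; the bucket belongs to the finding event.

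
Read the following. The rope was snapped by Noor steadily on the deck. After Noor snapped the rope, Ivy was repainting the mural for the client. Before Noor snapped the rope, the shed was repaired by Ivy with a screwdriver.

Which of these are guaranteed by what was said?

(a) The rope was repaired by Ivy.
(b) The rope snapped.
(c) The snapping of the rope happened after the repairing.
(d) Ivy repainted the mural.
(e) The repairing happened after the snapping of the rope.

(a) Not entailed — Ivy repaired the shed, not the rope; the rope belongs to the snapping event.
(b) Entailed — 'Noor snapped the rope' is causative; it entails the inchoative 'the rope snapped'.
(c) Entailed — the narrative places the repairing before the snapping.
(d) Not entailed — 'was repainting' is progressive on an accomplishment; it does not entail the completed 'repainted'.
(e) Not entailed — the narrative places the repairing before the snapping, not after.

(b), (c)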